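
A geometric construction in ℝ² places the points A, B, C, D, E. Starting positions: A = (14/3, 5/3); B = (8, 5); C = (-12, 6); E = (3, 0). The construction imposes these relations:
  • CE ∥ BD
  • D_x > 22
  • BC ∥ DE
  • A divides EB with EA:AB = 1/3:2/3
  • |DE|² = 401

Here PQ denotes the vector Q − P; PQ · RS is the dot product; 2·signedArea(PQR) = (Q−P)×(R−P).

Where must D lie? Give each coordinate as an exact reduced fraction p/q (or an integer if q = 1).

D = (23, -1)

1. D_x = 23  [BC ∥ DE ∩ CE ∥ BD]
2. D_y = -1  [BC ∥ DE ∩ CE ∥ BD]
   → D = (23, -1)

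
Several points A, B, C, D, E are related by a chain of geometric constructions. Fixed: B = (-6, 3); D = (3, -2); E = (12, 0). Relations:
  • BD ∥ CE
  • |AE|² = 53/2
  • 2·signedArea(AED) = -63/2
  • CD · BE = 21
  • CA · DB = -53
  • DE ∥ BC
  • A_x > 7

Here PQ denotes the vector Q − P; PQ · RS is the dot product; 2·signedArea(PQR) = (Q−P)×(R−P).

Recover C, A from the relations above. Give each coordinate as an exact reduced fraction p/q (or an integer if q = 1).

1. C_x = 3  [BD ∥ CE ∩ DE ∥ BC]
2. C_y = 5  [BD ∥ CE ∩ DE ∥ BC]
   → C = (3, 5)
3. A_x = 15/2  [2·signedArea(AED) = -63/2 ∩ CA · DB = -53]
4. A_y = 5/2  [2·signedArea(AED) = -63/2 ∩ CA · DB = -53]
   → A = (15/2, 5/2)

A = (15/2, 5/2)
C = (3, 5)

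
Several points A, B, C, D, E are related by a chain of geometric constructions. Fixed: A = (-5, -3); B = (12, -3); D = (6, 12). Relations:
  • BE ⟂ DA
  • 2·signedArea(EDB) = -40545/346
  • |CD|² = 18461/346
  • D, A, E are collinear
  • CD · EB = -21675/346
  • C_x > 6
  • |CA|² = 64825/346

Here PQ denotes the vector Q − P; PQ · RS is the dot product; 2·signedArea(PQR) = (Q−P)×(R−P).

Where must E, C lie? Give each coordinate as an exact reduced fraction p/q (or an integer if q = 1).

C = (2185/346, 1627/346)
E = (327/346, 1767/346)

1. E_x = 327/346  [D, A, E are collinear ∩ BE ⟂ DA]
2. E_y = 1767/346  [D, A, E are collinear ∩ BE ⟂ DA]
   → E = (327/346, 1767/346)
3. C_x = 2185/346  [line -3825/346·x + 2805/346·y + 10965/346 = 0 ∩ |CA|² = 64825/346]
4. C_y = 1627/346  [line -3825/346·x + 2805/346·y + 10965/346 = 0 ∩ |CA|² = 64825/346]
   → C = (2185/346, 1627/346)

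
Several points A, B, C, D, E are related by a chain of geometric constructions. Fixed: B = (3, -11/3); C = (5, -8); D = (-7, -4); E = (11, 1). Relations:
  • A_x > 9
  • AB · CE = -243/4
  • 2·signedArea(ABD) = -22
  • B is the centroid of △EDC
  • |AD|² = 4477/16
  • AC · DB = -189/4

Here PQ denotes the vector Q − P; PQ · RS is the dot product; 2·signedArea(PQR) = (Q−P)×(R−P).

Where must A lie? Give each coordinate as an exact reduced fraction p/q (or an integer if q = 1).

A = (19/2, -5/4)

1. A_x = 19/2  [AC · DB = -189/4 ∩ AB · CE = -243/4]
2. A_y = -5/4  [AC · DB = -189/4 ∩ AB · CE = -243/4]
   → A = (19/2, -5/4)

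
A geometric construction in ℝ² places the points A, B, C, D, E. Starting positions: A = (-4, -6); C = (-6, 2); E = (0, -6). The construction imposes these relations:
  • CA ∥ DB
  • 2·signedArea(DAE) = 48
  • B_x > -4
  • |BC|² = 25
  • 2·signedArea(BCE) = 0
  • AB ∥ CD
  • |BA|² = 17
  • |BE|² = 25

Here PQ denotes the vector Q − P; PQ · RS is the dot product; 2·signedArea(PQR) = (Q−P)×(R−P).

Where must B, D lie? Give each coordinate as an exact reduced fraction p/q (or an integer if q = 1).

1. B_x = -3  [line 8·x + 6·y + 36 = 0 ∩ |BC|² = 25]
2. B_y = -2  [line 8·x + 6·y + 36 = 0 ∩ |BC|² = 25]
   → B = (-3, -2)
3. D_x = -5  [CA ∥ DB ∩ AB ∥ CD]
4. D_y = 6  [CA ∥ DB ∩ AB ∥ CD]
   → D = (-5, 6)

B = (-3, -2)
D = (-5, 6)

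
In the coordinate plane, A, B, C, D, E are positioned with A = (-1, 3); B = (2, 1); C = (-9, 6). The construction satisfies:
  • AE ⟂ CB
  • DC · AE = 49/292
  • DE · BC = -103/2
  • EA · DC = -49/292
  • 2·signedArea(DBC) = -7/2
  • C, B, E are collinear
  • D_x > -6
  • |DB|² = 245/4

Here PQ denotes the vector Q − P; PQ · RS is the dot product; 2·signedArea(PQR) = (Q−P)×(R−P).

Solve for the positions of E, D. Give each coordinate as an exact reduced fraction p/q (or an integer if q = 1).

D = (-5, 9/2)
E = (-181/146, 361/146)

1. E_x = -181/146  [C, B, E are collinear ∩ AE ⟂ CB]
2. E_y = 361/146  [C, B, E are collinear ∩ AE ⟂ CB]
   → E = (-181/146, 361/146)
3. D_x = -5  [2·signedArea(DBC) = -7/2 ∩ DE · BC = -103/2]
4. D_y = 9/2  [2·signedArea(DBC) = -7/2 ∩ DE · BC = -103/2]
   → D = (-5, 9/2)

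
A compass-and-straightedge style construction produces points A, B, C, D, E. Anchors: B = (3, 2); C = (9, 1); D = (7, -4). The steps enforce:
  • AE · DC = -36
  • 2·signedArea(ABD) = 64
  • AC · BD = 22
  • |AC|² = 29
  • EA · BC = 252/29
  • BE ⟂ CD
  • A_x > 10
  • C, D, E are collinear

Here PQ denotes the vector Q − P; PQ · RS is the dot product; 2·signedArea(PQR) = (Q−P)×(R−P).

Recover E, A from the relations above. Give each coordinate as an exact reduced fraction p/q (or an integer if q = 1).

1. E_x = 247/29  [C, D, E are collinear ∩ BE ⟂ CD]
2. E_y = -6/29  [C, D, E are collinear ∩ BE ⟂ CD]
   → E = (247/29, -6/29)
3. A_x = 11  [AC · BD = 22 ∩ 2·signedArea(ABD) = 64]
4. A_y = 6  [AC · BD = 22 ∩ 2·signedArea(ABD) = 64]
   → A = (11, 6)

A = (11, 6)
E = (247/29, -6/29)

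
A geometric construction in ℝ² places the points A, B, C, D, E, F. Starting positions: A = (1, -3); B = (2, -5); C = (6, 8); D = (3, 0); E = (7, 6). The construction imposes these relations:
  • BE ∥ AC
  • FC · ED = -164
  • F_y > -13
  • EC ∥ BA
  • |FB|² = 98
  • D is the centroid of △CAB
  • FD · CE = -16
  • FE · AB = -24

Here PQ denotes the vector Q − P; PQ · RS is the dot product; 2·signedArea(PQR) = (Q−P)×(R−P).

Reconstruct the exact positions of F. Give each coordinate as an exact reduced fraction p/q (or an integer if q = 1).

F = (-5, -12)

1. F_x = -5  [FE · AB = -24 ∩ FC · ED = -164]
2. F_y = -12  [FE · AB = -24 ∩ FC · ED = -164]
   → F = (-5, -12)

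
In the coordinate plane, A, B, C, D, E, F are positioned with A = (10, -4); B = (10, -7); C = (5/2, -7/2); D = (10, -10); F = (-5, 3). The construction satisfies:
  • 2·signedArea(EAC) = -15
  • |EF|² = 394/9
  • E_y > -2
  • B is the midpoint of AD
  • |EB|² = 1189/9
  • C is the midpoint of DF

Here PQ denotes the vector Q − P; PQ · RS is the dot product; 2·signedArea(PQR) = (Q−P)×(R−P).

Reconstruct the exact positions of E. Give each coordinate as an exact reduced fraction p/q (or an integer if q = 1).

E = (0, -4/3)

1. E_x = 0  [line -1/2·x + -15/2·y + -10 = 0 ∩ |EB|² = 1189/9]
2. E_y = -4/3  [line -1/2·x + -15/2·y + -10 = 0 ∩ |EB|² = 1189/9]
   → E = (0, -4/3)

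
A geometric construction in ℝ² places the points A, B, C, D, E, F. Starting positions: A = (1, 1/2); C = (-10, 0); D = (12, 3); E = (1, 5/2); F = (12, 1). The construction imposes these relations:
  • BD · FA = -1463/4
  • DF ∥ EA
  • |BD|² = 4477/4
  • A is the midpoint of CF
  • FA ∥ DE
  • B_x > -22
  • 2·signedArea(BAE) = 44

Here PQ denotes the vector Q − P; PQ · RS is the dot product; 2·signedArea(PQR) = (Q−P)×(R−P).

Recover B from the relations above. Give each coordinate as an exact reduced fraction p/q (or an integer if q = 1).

1. B_x = -21  [2·signedArea(BAE) = 44 ∩ BD · FA = -1463/4]
2. B_y = -5/2  [2·signedArea(BAE) = 44 ∩ BD · FA = -1463/4]
   → B = (-21, -5/2)

B = (-21, -5/2)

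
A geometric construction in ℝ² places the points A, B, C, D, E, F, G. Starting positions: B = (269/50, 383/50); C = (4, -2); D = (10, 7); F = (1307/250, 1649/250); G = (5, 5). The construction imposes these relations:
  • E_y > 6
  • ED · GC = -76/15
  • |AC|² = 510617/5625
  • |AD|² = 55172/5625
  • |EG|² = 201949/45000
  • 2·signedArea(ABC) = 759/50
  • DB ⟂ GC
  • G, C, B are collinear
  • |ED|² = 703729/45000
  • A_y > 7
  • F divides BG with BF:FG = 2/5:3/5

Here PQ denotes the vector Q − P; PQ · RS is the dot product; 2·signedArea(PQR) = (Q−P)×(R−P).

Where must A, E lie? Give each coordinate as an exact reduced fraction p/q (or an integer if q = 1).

1. A_x = 2576/375  [line 483/50·x + -69/50·y + -2829/50 = 0 ∩ |AC|² = 510617/5625]
2. A_y = 2657/375  [line 483/50·x + -69/50·y + -2829/50 = 0 ∩ |AC|² = 510617/5625]
   → A = (2576/375, 2657/375)
3. E_x = 9073/1500  [line 1·x + 7·y + -809/15 = 0 ∩ |ED|² = 703729/45000]
4. E_y = 10261/1500  [line 1·x + 7·y + -809/15 = 0 ∩ |ED|² = 703729/45000]
   → E = (9073/1500, 10261/1500)

A = (2576/375, 2657/375)
E = (9073/1500, 10261/1500)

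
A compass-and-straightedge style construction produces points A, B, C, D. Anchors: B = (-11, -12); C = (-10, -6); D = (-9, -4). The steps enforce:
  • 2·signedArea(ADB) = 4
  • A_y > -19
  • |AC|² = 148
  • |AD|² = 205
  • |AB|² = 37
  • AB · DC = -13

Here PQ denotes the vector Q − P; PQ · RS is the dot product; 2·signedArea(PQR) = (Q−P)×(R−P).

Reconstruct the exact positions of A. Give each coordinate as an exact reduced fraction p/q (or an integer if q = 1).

1. A_x = -12  [2·signedArea(ADB) = 4 ∩ AB · DC = -13]
2. A_y = -18  [2·signedArea(ADB) = 4 ∩ AB · DC = -13]
   → A = (-12, -18)

A = (-12, -18)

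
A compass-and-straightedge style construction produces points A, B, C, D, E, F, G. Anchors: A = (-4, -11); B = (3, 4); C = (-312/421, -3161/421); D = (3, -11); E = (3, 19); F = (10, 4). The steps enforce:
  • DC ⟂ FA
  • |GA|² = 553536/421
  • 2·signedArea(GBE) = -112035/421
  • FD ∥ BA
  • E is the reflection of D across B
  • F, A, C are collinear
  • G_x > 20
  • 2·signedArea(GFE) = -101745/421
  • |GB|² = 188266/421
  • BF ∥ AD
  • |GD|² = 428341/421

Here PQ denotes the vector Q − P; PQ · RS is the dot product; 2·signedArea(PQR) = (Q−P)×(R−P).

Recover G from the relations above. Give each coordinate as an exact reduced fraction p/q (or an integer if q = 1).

1. G_x = 8732/421  [2·signedArea(GBE) = -112035/421 ∩ 2·signedArea(GFE) = -101745/421]
2. G_y = 6529/421  [2·signedArea(GBE) = -112035/421 ∩ 2·signedArea(GFE) = -101745/421]
   → G = (8732/421, 6529/421)

G = (8732/421, 6529/421)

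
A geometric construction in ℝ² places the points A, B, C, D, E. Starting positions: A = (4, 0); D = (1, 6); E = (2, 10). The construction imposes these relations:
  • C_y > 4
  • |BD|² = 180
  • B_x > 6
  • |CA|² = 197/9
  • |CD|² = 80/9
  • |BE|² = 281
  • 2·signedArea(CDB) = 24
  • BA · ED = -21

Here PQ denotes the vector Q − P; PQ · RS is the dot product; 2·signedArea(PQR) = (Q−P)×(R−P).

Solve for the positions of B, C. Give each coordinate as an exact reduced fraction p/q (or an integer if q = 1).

B = (7, -6)
C = (11/3, 14/3)

1. B_x = 7  [line 1·x + 4·y + 17 = 0 ∩ |BE|² = 281]
2. B_y = -6  [line 1·x + 4·y + 17 = 0 ∩ |BE|² = 281]
   → B = (7, -6)
3. C_x = 11/3  [line 12·x + 6·y + -72 = 0 ∩ |CA|² = 197/9]
4. C_y = 14/3  [line 12·x + 6·y + -72 = 0 ∩ |CA|² = 197/9]
   → C = (11/3, 14/3)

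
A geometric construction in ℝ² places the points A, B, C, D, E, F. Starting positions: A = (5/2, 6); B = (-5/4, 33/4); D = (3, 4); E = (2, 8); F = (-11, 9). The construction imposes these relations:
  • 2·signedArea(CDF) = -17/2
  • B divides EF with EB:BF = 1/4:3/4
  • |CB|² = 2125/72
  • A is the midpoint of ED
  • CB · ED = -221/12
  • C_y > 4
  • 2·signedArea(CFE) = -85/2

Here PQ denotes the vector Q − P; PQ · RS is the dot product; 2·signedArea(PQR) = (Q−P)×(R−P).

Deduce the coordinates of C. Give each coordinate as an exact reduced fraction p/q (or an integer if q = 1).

1. C_x = 17/6  [2·signedArea(CDF) = -17/2 ∩ CB · ED = -221/12]
2. C_y = 14/3  [2·signedArea(CDF) = -17/2 ∩ CB · ED = -221/12]
   → C = (17/6, 14/3)

C = (17/6, 14/3)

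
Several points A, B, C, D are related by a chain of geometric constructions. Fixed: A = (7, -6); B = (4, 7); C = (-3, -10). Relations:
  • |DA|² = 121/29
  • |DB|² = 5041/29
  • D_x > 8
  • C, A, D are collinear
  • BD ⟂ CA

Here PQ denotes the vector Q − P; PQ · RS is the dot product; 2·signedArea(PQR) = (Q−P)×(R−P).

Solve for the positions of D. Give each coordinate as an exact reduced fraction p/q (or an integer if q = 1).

1. D_x = 258/29  [C, A, D are collinear ∩ BD ⟂ CA]
2. D_y = -152/29  [C, A, D are collinear ∩ BD ⟂ CA]
   → D = (258/29, -152/29)

D = (258/29, -152/29)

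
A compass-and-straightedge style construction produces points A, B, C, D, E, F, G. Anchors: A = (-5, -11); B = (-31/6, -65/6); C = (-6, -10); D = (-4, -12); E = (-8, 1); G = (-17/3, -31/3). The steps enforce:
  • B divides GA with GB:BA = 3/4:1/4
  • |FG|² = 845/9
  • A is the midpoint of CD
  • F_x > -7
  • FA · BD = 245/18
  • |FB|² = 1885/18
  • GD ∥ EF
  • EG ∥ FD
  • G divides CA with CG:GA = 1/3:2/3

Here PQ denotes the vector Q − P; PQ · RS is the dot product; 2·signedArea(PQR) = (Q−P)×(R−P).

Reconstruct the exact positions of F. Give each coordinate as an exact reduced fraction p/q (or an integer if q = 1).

F = (-19/3, -2/3)

1. F_x = -19/3  [EG ∥ FD ∩ GD ∥ EF]
2. F_y = -2/3  [EG ∥ FD ∩ GD ∥ EF]
   → F = (-19/3, -2/3)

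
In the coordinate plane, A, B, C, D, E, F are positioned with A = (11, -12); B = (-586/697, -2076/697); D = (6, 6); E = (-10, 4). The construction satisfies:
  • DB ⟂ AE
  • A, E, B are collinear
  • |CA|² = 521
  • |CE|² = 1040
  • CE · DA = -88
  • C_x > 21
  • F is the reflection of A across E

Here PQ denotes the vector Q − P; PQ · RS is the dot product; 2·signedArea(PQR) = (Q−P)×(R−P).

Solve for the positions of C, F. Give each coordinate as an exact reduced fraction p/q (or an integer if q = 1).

1. C_x = 22  [line -5·x + 18·y + -34 = 0 ∩ |CE|² = 1040]
2. C_y = 8  [line -5·x + 18·y + -34 = 0 ∩ |CE|² = 1040]
   → C = (22, 8)
3. F_x = -31  [F is the reflection of A across E]
4. F_y = 20  [F is the reflection of A across E]
   → F = (-31, 20)

C = (22, 8)
F = (-31, 20)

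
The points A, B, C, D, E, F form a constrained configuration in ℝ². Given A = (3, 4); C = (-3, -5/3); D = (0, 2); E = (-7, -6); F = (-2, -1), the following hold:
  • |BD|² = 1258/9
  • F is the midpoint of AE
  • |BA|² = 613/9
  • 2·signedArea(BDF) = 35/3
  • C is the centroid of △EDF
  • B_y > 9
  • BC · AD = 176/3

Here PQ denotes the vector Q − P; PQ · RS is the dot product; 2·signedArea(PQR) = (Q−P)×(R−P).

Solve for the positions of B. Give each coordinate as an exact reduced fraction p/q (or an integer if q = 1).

B = (9, 29/3)

1. B_x = 9  [2·signedArea(BDF) = 35/3 ∩ BC · AD = 176/3]
2. B_y = 29/3  [2·signedArea(BDF) = 35/3 ∩ BC · AD = 176/3]
   → B = (9, 29/3)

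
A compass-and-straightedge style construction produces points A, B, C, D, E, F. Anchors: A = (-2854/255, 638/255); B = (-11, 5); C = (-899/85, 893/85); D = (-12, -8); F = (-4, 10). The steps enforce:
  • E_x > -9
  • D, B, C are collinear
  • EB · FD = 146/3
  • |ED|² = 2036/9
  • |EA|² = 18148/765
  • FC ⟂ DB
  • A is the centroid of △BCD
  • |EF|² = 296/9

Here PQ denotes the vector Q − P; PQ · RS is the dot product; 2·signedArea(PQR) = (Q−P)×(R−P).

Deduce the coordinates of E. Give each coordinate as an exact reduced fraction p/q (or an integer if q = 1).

1. E_x = -26/3  [line 8·x + 18·y + -152/3 = 0 ∩ |EA|² = 18148/765]
2. E_y = 20/3  [line 8·x + 18·y + -152/3 = 0 ∩ |EA|² = 18148/765]
   → E = (-26/3, 20/3)

E = (-26/3, 20/3)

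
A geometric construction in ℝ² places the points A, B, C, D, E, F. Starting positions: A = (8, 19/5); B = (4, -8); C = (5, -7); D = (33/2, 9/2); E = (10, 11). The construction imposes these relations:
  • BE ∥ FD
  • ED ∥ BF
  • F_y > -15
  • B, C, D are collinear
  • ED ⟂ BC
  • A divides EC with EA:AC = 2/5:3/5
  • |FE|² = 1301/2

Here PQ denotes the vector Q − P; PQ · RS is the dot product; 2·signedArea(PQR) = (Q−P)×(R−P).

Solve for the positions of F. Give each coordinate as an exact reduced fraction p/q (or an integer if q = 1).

1. F_x = 21/2  [BE ∥ FD ∩ ED ∥ BF]
2. F_y = -29/2  [BE ∥ FD ∩ ED ∥ BF]
   → F = (21/2, -29/2)

F = (21/2, -29/2)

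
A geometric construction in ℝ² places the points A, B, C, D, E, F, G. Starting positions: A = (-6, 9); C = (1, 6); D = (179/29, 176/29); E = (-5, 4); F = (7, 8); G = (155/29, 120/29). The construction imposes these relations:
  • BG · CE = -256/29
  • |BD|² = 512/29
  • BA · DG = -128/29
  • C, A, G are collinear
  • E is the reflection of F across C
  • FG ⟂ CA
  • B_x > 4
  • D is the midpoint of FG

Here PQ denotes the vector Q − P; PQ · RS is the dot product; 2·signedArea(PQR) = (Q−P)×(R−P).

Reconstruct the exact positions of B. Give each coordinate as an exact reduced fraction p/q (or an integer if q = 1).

1. B_x = 131/29  [BA · DG = -128/29 ∩ BG · CE = -256/29]
2. B_y = 64/29  [BA · DG = -128/29 ∩ BG · CE = -256/29]
   → B = (131/29, 64/29)

B = (131/29, 64/29)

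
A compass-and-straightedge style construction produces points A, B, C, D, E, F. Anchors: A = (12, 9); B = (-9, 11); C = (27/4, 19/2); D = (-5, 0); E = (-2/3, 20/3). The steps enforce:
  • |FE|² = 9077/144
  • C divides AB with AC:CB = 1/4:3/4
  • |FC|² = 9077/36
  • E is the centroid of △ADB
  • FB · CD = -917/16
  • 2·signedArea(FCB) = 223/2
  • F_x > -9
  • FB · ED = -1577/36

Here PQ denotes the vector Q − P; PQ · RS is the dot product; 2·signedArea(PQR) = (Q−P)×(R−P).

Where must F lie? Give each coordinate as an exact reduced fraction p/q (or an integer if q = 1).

1. F_x = -97/12  [FB · ED = -1577/36 ∩ 2·signedArea(FCB) = 223/2]
2. F_y = 23/6  [FB · ED = -1577/36 ∩ 2·signedArea(FCB) = 223/2]
   → F = (-97/12, 23/6)

F = (-97/12, 23/6)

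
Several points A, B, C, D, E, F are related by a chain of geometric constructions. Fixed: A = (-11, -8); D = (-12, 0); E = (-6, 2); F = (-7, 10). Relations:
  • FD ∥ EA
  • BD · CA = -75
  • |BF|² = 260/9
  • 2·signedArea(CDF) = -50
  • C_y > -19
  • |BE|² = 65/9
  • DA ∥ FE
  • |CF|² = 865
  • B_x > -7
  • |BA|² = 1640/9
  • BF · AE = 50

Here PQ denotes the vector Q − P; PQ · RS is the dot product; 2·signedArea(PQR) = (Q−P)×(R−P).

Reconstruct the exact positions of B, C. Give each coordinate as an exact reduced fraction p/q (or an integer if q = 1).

1. B_x = -19/3  [line -5·x + -10·y + 15 = 0 ∩ |BF|² = 260/9]
2. B_y = 14/3  [line -5·x + -10·y + 15 = 0 ∩ |BF|² = 260/9]
   → B = (-19/3, 14/3)
3. C_x = -16  [2·signedArea(CDF) = -50 ∩ BD · CA = -75]
4. C_y = -18  [2·signedArea(CDF) = -50 ∩ BD · CA = -75]
   → C = (-16, -18)

B = (-19/3, 14/3)
C = (-16, -18)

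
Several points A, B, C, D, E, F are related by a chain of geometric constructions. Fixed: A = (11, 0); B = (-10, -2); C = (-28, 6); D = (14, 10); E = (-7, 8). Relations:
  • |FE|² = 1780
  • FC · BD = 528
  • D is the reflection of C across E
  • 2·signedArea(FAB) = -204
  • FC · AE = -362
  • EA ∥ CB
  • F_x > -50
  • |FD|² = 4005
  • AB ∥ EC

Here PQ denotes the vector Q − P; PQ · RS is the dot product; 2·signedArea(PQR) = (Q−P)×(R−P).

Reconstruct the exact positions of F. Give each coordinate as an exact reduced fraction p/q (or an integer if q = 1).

F = (-49, 4)

1. F_x = -49  [FC · AE = -362 ∩ 2·signedArea(FAB) = -204]
2. F_y = 4  [FC · AE = -362 ∩ 2·signedArea(FAB) = -204]
   → F = (-49, 4)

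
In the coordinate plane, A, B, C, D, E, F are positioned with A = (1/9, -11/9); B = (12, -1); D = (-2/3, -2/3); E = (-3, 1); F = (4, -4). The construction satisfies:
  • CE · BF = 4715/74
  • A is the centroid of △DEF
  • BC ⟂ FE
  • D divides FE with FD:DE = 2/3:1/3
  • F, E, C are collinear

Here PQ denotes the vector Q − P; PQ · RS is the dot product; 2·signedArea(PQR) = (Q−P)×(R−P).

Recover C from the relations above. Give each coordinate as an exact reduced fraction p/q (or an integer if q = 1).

C = (583/74, -501/74)

1. C_x = 583/74  [F, E, C are collinear ∩ BC ⟂ FE]
2. C_y = -501/74  [F, E, C are collinear ∩ BC ⟂ FE]
   → C = (583/74, -501/74)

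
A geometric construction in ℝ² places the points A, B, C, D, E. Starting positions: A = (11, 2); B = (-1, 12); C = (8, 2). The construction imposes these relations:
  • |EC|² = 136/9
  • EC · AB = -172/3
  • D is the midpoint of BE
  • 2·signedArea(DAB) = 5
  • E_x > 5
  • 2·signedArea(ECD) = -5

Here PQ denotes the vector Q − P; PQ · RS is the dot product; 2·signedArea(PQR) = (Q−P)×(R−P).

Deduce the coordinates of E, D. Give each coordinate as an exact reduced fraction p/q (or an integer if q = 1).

D = (5/2, 26/3)
E = (6, 16/3)

1. E_x = 6  [line 12·x + -10·y + -56/3 = 0 ∩ |EC|² = 136/9]
2. E_y = 16/3  [line 12·x + -10·y + -56/3 = 0 ∩ |EC|² = 136/9]
   → E = (6, 16/3)
3. D_x = 5/2  [2·signedArea(ECD) = -5 ∩ D is the midpoint of BE]
4. D_y = 26/3  [2·signedArea(ECD) = -5 ∩ D is the midpoint of BE]
   → D = (5/2, 26/3)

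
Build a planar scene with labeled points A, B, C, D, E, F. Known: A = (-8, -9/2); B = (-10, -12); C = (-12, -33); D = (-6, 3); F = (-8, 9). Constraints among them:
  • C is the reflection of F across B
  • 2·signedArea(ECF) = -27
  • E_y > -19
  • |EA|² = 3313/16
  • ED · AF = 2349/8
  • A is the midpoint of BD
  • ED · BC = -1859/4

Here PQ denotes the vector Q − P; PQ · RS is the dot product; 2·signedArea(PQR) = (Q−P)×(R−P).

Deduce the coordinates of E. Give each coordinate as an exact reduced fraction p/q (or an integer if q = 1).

E = (-10, -75/4)

1. E_x = -10  [2·signedArea(ECF) = -27 ∩ ED · AF = 2349/8]
2. E_y = -75/4  [2·signedArea(ECF) = -27 ∩ ED · AF = 2349/8]
   → E = (-10, -75/4)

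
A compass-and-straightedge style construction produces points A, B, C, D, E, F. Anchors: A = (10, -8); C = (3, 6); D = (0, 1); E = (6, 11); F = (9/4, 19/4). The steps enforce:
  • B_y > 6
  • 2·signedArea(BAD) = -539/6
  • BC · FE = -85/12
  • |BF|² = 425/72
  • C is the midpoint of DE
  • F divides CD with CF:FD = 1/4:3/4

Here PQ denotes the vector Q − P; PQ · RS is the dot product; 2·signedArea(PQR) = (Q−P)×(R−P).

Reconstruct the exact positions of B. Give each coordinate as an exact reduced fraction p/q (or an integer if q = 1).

B = (7/2, 41/6)

1. B_x = 7/2  [2·signedArea(BAD) = -539/6 ∩ BC · FE = -85/12]
2. B_y = 41/6  [2·signedArea(BAD) = -539/6 ∩ BC · FE = -85/12]
   → B = (7/2, 41/6)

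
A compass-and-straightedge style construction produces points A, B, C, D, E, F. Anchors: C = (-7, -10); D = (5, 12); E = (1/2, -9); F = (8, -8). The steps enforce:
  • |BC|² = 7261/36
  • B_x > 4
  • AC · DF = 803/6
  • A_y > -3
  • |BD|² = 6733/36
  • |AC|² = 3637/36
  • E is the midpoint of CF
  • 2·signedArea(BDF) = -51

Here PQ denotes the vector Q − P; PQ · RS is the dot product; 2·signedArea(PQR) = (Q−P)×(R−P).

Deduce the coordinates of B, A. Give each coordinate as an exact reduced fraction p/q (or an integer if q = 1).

A = (-1/2, -7/3)
B = (9/2, -5/3)

1. B_x = 9/2  [line 20·x + 3·y + -85 = 0 ∩ |BD|² = 6733/36]
2. B_y = -5/3  [line 20·x + 3·y + -85 = 0 ∩ |BD|² = 6733/36]
   → B = (9/2, -5/3)
3. A_x = -1/2  [line -3·x + 20·y + 271/6 = 0 ∩ |AC|² = 3637/36]
4. A_y = -7/3  [line -3·x + 20·y + 271/6 = 0 ∩ |AC|² = 3637/36]
   → A = (-1/2, -7/3)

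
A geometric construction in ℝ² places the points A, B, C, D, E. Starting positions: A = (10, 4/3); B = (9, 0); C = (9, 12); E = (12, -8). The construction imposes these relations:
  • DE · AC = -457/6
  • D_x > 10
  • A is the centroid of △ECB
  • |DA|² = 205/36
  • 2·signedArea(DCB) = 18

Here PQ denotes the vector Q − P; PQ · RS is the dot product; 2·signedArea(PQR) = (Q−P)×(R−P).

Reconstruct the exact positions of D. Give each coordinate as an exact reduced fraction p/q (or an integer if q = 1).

1. D_x = 21/2  [DE · AC = -457/6 ∩ 2·signedArea(DCB) = 18]
2. D_y = -1  [DE · AC = -457/6 ∩ 2·signedArea(DCB) = 18]
   → D = (21/2, -1)

D = (21/2, -1)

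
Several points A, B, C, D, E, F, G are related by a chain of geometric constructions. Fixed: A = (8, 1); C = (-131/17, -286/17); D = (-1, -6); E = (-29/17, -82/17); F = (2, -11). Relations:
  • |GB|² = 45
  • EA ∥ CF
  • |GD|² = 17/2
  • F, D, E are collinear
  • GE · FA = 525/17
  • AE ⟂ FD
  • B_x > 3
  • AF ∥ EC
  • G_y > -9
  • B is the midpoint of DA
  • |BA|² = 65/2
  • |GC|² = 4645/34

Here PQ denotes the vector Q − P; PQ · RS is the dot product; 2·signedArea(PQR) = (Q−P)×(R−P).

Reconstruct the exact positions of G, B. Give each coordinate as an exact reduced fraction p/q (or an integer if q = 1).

B = (7/2, -5/2)
G = (1/2, -17/2)

1. B_x = 7/2  [B is the midpoint of DA]
2. B_y = -5/2  [B is the midpoint of DA]
   → B = (7/2, -5/2)
3. G_x = 1/2  [line -6·x + -12·y + -99 = 0 ∩ |GB|² = 45]
4. G_y = -17/2  [line -6·x + -12·y + -99 = 0 ∩ |GB|² = 45]
   → G = (1/2, -17/2)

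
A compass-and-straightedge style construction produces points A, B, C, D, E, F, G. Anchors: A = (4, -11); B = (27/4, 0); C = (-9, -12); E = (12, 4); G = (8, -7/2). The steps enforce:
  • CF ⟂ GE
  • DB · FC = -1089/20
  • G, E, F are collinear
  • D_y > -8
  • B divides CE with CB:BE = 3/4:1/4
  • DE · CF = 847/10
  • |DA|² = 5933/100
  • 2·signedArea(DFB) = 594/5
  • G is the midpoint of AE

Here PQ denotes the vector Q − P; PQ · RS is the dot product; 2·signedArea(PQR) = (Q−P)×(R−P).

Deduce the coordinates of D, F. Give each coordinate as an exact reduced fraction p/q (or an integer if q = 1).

D = (-27/10, -36/5)
F = (12/17, -292/17)

1. F_x = 12/17  [G, E, F are collinear ∩ CF ⟂ GE]
2. F_y = -292/17  [G, E, F are collinear ∩ CF ⟂ GE]
   → F = (12/17, -292/17)
3. D_x = -27/10  [2·signedArea(DFB) = 594/5 ∩ DE · CF = 847/10]
4. D_y = -36/5  [2·signedArea(DFB) = 594/5 ∩ DE · CF = 847/10]
   → D = (-27/10, -36/5)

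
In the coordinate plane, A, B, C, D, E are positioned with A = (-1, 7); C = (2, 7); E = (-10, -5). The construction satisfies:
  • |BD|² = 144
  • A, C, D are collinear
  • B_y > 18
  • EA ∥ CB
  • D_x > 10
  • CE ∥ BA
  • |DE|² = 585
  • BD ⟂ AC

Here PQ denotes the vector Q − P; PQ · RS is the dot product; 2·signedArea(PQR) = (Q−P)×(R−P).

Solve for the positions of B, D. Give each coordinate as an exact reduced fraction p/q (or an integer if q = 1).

1. B_x = 11  [CE ∥ BA ∩ EA ∥ CB]
2. B_y = 19  [CE ∥ BA ∩ EA ∥ CB]
   → B = (11, 19)
3. D_x = 11  [A, C, D are collinear ∩ BD ⟂ AC]
4. D_y = 7  [A, C, D are collinear ∩ BD ⟂ AC]
   → D = (11, 7)

B = (11, 19)
D = (11, 7)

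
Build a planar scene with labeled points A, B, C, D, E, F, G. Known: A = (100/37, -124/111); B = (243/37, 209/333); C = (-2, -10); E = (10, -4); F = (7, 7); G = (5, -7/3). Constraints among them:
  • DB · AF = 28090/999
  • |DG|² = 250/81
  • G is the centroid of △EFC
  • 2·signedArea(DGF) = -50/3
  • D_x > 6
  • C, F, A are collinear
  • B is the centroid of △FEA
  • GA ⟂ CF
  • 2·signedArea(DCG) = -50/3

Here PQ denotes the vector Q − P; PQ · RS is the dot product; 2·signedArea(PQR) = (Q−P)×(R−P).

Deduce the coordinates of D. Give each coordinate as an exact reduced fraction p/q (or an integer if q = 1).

1. D_x = 20/3  [2·signedArea(DGF) = -50/3 ∩ DB · AF = 28090/999]
2. D_y = -26/9  [2·signedArea(DGF) = -50/3 ∩ DB · AF = 28090/999]
   → D = (20/3, -26/9)

D = (20/3, -26/9)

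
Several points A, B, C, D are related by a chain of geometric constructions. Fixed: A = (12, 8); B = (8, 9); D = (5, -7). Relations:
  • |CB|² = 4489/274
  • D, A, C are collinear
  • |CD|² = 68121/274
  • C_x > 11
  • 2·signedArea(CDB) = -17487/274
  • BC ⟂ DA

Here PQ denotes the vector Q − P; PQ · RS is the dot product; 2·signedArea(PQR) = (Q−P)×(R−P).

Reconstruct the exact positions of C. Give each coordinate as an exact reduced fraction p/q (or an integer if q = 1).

C = (3197/274, 1997/274)

1. C_x = 3197/274  [D, A, C are collinear ∩ BC ⟂ DA]
2. C_y = 1997/274  [D, A, C are collinear ∩ BC ⟂ DA]
   → C = (3197/274, 1997/274)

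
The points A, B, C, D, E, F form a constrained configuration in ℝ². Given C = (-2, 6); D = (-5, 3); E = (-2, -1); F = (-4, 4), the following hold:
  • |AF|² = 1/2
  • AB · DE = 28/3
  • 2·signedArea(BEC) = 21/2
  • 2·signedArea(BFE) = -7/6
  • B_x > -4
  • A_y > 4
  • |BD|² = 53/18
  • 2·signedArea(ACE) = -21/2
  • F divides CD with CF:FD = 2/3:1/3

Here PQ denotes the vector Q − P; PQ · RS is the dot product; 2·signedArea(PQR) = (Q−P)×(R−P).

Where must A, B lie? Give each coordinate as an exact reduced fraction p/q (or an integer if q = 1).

1. A_x = -7/2  [2·signedArea(ACE) = -21/2]
2. A_y = 9/2  [|AF|² = 1/2]
   → A = (-7/2, 9/2)
3. B_x = -7/2  [2·signedArea(BEC) = 21/2 ∩ 2·signedArea(BFE) = -7/6]
4. B_y = 13/6  [2·signedArea(BEC) = 21/2 ∩ 2·signedArea(BFE) = -7/6]
   → B = (-7/2, 13/6)

A = (-7/2, 9/2)
B = (-7/2, 13/6)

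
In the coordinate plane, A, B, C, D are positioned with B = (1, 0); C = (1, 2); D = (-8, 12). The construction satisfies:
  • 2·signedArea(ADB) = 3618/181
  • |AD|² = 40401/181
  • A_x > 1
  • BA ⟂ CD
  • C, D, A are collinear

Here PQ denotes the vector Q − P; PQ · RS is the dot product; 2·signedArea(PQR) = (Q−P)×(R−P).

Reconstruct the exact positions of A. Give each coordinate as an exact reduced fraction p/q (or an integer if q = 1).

1. A_x = 361/181  [C, D, A are collinear ∩ BA ⟂ CD]
2. A_y = 162/181  [C, D, A are collinear ∩ BA ⟂ CD]
   → A = (361/181, 162/181)

A = (361/181, 162/181)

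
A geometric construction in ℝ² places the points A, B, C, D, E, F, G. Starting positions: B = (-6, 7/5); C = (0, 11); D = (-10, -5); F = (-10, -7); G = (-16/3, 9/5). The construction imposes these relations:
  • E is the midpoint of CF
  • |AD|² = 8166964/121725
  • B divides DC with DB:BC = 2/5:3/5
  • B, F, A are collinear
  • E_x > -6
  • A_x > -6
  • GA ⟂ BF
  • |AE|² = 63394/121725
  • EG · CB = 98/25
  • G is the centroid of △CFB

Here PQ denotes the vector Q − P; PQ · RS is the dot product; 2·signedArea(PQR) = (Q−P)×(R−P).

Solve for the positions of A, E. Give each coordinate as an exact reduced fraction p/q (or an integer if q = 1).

A = (-9286/1623, 5369/2705)
E = (-5, 2)

1. A_x = -9286/1623  [B, F, A are collinear ∩ GA ⟂ BF]
2. A_y = 5369/2705  [B, F, A are collinear ∩ GA ⟂ BF]
   → A = (-9286/1623, 5369/2705)
3. E_x = -5  [E is the midpoint of CF]
4. E_y = 2  [E is the midpoint of CF]
   → E = (-5, 2)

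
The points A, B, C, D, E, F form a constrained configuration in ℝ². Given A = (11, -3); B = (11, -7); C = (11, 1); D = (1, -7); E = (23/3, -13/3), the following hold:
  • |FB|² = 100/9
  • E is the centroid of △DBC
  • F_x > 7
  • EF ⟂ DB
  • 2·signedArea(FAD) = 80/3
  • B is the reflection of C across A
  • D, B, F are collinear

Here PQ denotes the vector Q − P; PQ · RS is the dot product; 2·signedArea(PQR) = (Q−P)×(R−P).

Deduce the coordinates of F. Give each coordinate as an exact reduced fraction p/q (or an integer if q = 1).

F = (23/3, -7)

1. F_x = 23/3  [D, B, F are collinear ∩ EF ⟂ DB]
2. F_y = -7  [D, B, F are collinear ∩ EF ⟂ DB]
   → F = (23/3, -7)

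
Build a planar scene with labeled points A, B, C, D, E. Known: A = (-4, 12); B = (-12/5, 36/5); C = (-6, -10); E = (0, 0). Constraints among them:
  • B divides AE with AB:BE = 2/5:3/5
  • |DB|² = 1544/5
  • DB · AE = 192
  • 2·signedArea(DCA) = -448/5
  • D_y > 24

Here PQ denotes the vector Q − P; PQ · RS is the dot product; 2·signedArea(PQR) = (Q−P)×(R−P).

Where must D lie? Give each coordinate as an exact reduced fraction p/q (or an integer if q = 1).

1. D_x = 6/5  [2·signedArea(DCA) = -448/5 ∩ DB · AE = 192]
2. D_y = 122/5  [2·signedArea(DCA) = -448/5 ∩ DB · AE = 192]
   → D = (6/5, 122/5)

D = (6/5, 122/5)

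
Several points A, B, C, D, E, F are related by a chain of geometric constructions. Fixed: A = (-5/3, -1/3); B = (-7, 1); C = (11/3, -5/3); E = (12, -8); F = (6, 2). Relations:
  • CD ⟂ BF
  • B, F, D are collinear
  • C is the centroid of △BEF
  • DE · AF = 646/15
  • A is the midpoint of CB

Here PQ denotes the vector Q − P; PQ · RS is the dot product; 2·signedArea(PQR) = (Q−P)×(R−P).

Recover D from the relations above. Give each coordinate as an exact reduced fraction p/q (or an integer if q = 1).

D = (17/5, 9/5)

1. D_x = 17/5  [B, F, D are collinear ∩ CD ⟂ BF]
2. D_y = 9/5  [B, F, D are collinear ∩ CD ⟂ BF]
   → D = (17/5, 9/5)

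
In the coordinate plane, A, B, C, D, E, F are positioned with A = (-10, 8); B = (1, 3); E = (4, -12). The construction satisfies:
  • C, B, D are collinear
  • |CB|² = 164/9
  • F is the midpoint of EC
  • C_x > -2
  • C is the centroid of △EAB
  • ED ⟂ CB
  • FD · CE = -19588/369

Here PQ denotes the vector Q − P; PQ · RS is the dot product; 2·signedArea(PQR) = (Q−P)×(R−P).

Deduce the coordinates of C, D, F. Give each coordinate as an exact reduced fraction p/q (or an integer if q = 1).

1. C_x = -5/3  [C is the centroid of △EAB]
2. C_y = -1/3  [C is the centroid of △EAB]
   → C = (-5/3, -1/3)
3. D_x = -211/41  [C, B, D are collinear ∩ ED ⟂ CB]
4. D_y = -192/41  [C, B, D are collinear ∩ ED ⟂ CB]
   → D = (-211/41, -192/41)
5. F_x = 7/6  [F is the midpoint of EC]
6. F_y = -37/6  [F is the midpoint of EC]
   → F = (7/6, -37/6)

C = (-5/3, -1/3)
D = (-211/41, -192/41)
F = (7/6, -37/6)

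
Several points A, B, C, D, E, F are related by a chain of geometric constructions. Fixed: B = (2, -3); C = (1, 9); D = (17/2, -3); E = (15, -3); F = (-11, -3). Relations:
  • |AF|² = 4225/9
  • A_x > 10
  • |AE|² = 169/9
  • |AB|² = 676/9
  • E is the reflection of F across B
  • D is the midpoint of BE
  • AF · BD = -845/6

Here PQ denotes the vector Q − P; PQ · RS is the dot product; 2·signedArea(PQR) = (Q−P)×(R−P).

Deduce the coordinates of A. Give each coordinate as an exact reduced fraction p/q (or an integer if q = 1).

A = (32/3, -3)

1. A_x = 32/3  [AF · BD = -845/6]
2. A_y = -3  [|AE|² = 169/9]
   → A = (32/3, -3)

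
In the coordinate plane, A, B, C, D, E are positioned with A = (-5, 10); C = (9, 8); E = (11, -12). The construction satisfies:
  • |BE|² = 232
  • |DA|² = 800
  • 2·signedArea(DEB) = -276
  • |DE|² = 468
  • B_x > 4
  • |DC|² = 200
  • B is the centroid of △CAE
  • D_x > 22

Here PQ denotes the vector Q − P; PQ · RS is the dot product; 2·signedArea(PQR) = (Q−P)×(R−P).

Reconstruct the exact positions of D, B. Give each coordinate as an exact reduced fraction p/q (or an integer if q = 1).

B = (5, 2)
D = (23, 6)

1. B_x = 5  [B is the centroid of △CAE]
2. B_y = 2  [B is the centroid of △CAE]
   → B = (5, 2)
3. D_x = 23  [line -14·x + -6·y + 358 = 0 ∩ |DC|² = 200]
4. D_y = 6  [line -14·x + -6·y + 358 = 0 ∩ |DC|² = 200]
   → D = (23, 6)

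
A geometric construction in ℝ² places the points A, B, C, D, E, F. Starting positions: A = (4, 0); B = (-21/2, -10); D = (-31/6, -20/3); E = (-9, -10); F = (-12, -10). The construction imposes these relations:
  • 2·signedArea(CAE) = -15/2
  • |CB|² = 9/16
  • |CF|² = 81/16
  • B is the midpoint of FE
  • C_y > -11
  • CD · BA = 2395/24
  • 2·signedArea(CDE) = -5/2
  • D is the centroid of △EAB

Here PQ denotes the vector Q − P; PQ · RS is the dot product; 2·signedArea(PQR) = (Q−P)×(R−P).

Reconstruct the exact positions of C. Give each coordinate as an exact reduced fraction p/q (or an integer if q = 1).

C = (-39/4, -10)

1. C_x = -39/4  [2·signedArea(CAE) = -15/2 ∩ CD · BA = 2395/24]
2. C_y = -10  [2·signedArea(CAE) = -15/2 ∩ CD · BA = 2395/24]
   → C = (-39/4, -10)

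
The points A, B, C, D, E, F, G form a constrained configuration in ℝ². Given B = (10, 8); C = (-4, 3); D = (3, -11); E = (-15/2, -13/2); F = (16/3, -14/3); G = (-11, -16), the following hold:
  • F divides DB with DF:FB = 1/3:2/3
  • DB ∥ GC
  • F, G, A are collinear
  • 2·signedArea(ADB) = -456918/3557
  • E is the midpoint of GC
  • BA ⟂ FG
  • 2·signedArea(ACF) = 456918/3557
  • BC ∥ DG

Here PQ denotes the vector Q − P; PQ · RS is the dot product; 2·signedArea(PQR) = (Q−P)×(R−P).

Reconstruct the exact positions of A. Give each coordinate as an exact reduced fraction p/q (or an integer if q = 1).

1. A_x = 51278/3557  [F, G, A are collinear ∩ BA ⟂ FG]
2. A_y = 5818/3557  [F, G, A are collinear ∩ BA ⟂ FG]
   → A = (51278/3557, 5818/3557)

A = (51278/3557, 5818/3557)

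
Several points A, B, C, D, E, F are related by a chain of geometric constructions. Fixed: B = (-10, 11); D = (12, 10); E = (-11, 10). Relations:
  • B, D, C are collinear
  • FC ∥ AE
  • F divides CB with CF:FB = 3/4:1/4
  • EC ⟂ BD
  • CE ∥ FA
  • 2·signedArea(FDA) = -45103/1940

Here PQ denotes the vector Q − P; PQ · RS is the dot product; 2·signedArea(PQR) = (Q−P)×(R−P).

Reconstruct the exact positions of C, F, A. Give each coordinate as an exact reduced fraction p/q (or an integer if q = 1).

1. C_x = -5312/485  [B, D, C are collinear ∩ EC ⟂ BD]
2. C_y = 5356/485  [B, D, C are collinear ∩ EC ⟂ BD]
   → C = (-5312/485, 5356/485)
3. F_x = -9931/970  [F divides CB with CF:FB = 3/4:1/4]
4. F_y = 21361/1940  [F divides CB with CF:FB = 3/4:1/4]
   → F = (-9931/970, 21361/1940)
5. A_x = -9977/970  [FC ∥ AE ∩ CE ∥ FA]
6. A_y = 19337/1940  [FC ∥ AE ∩ CE ∥ FA]
   → A = (-9977/970, 19337/1940)

A = (-9977/970, 19337/1940)
C = (-5312/485, 5356/485)
F = (-9931/970, 21361/1940)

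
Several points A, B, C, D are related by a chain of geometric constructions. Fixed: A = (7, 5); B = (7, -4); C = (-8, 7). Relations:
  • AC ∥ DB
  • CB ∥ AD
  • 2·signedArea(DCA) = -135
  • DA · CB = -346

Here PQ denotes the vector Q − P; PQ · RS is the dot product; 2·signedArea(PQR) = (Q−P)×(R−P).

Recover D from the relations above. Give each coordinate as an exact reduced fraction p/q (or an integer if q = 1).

D = (22, -6)

1. D_x = 22  [AC ∥ DB ∩ CB ∥ AD]
2. D_y = -6  [AC ∥ DB ∩ CB ∥ AD]
   → D = (22, -6)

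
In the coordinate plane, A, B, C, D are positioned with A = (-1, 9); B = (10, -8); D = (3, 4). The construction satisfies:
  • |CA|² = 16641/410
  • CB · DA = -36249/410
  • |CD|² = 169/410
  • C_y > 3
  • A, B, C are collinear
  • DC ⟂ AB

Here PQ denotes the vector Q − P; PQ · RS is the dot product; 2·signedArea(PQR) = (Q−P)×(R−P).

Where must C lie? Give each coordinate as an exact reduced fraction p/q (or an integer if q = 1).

C = (1009/410, 1497/410)

1. C_x = 1009/410  [A, B, C are collinear ∩ DC ⟂ AB]
2. C_y = 1497/410  [A, B, C are collinear ∩ DC ⟂ AB]
   → C = (1009/410, 1497/410)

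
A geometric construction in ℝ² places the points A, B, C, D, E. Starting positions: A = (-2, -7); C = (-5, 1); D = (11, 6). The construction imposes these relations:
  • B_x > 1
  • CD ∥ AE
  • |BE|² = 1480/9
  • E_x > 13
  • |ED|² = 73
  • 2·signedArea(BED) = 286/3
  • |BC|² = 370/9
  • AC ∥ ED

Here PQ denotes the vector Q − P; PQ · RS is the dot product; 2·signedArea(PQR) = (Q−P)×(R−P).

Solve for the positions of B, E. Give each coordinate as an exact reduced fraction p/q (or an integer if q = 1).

B = (4/3, 0)
E = (14, -2)

1. E_x = 14  [AC ∥ ED ∩ CD ∥ AE]
2. E_y = -2  [AC ∥ ED ∩ CD ∥ AE]
   → E = (14, -2)
3. B_x = 4/3  [line -8·x + -3·y + 32/3 = 0 ∩ |BC|² = 370/9]
4. B_y = 0  [line -8·x + -3·y + 32/3 = 0 ∩ |BC|² = 370/9]
   → B = (4/3, 0)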